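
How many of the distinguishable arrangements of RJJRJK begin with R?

20

With the first slot taken by R, it remains to arrange the other 5 letters (JJRJK).
Those 5 letters have J appearing 3 times, giving (5)!/(3!) = 20.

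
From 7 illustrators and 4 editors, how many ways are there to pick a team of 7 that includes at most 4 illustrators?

175

Split by how many illustrators are chosen (0 through 4).
Sum: C(7,0)·C(4,7) + C(7,1)·C(4,6) + C(7,2)·C(4,5) + C(7,3)·C(4,4) + C(7,4)·C(4,3) = 0 + 0 + 0 + 35 + 140 = 175.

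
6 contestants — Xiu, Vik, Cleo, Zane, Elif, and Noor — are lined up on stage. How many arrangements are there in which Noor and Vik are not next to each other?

480

There are 6! = 720 arrangements in all. If Noor and Vik are adjacent, merging them into one block gives 2·(5)! = 240 arrangements.
Complementary counting: 720 − 240 = 480.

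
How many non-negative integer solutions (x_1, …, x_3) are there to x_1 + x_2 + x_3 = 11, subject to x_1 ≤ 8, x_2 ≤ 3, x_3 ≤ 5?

18

Ignoring the caps, the number of non-negative solutions to x_1+…+x_3 = 11 is C(13,2) = 78.
Subtract solutions that violate a single cap (substitute x_i' = x_i − (cap_i+1)): x_1 ≥ 9 gives C(4,2) = 6; x_2 ≥ 4 gives C(9,2) = 36; x_3 ≥ 6 gives C(7,2) = 21. Together 63.
Add back pairs where two caps are both exceeded: 0 + 0 + 3 = 3.
By inclusion–exclusion the count is 78 − 63 + 3 = 18.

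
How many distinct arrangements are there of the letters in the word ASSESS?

30

The 6 letters of ASSESS have repeats: S appearing 4 times.
Dividing 6! = 720 by 4! = 24 for the repeated letters gives 30.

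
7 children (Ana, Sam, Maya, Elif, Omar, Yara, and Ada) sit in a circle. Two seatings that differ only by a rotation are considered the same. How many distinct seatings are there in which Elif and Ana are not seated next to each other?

All circular seatings of 7 people number (6)! = 720.
Those with Elif next to Ana: fuse the pair into one unit and seat 6 units around a circle — 2·(5)! = 240.
Subtracting, 720 − 240 = 480.

480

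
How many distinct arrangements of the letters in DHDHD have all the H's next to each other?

Treat the 2 copies of H as a single block. The multiset to arrange is then {HH, D, D, D}, 4 items in all.
That gives (4)!/(3!) = 4 arrangements.

4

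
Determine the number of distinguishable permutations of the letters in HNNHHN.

HNNHHN has 6 letters with H appearing 3 times and N appearing 3 times.
The number of distinct arrangements is 6!/(3!·3!) = 720/36 = 20.

20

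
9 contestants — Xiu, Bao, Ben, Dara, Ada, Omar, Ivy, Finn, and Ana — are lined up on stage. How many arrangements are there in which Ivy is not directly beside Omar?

282240

There are 9! = 362880 arrangements in all. If Ivy and Omar are adjacent, merging them into one block gives 2·(8)! = 80640 arrangements.
So 362880 − 80640 = 282240 arrangements keep them apart.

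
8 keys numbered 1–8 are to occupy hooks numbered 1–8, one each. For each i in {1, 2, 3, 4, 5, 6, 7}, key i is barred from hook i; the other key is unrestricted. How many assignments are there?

Let Aᵢ (for 1 ≤ i ≤ 7) be the placements that put key i in its forbidden hook. Any j of these fix j positions, leaving (8−j)! ways to fill the rest, and there are C(7,j) ways to pick which j.
By inclusion–exclusion, the number of valid placements is Σ_{j=0}^{7} (−1)^j C(7,j)·(8−j)!.
Computing: 40320 − 35280 + 15120 − 4200 + 840 − 126 + 14 − 1 = 16687.

16687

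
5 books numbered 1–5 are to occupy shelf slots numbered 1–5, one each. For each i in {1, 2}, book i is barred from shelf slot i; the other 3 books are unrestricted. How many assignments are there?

Let Aᵢ (for i ∈ {1, 2}) be the placements that put book i in its forbidden shelf slot. Any j of these fix j positions, leaving (5−j)! ways to fill the rest, and there are C(2,j) ways to pick which j.
By inclusion–exclusion, the number of valid placements is Σ_{j=0}^{2} (−1)^j C(2,j)·(5−j)!.
Computing: 120 − 48 + 6 = 78.

78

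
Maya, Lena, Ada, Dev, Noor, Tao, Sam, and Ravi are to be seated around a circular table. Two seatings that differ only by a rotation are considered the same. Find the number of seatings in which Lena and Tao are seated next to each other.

Glue Lena and Tao into a block (2 internal orders). Seating 7 units around a circle gives (6)! arrangements.
So 2 × (6)! = 2 × 720 = 1440.

1440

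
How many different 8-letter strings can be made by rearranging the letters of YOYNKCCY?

3360

The 8 letters of YOYNKCCY have repeats: C appearing twice and Y appearing 3 times.
So there are 8! / (3!·2!) = 3360 distinguishable arrangements.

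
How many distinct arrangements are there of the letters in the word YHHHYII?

210

YHHHYII has 7 letters with H appearing 3 times, I appearing twice, and Y appearing twice.
The number of distinct arrangements is 7!/(3!·2!·2!) = 5040/24 = 210.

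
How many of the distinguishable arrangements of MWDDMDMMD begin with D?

280

Fix D in the first position and arrange the remaining 8 letters.
Those 8 letters have D appearing 3 times and M appearing 4 times, giving (8)!/(4!·3!) = 280.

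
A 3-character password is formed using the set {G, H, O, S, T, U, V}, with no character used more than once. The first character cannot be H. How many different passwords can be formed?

180

The first character has 7−1 = 6 choices (anything except H).
The remaining 2 characters are filled from the other 6 symbols without repetition: 6 × 5 = 30.
Total: 6 × 30 = 180.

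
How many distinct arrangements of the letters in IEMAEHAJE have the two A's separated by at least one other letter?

23520

Total arrangements of IEMAEHAJE: 9!/(3!·2!) = 30240.
Arrangements with the A's together: treat AA as one letter, giving (8)!/(3!) = 6720.
Hence 30240 − 6720 = 23520.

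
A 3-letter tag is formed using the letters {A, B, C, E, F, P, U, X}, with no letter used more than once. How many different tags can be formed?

336

With no repetition, fill the 3 letters in order: 8 choices, then 7, down to 6.
That product is 8 × 7 × 6 = 336.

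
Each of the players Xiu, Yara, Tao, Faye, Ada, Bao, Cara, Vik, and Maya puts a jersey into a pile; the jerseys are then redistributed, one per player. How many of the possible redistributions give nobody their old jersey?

This is the derangement count D_9: permutations of 9 items with no fixed point.
By inclusion–exclusion this is Σ_{j=0}^{9} (−1)^j C(9,j)·(9−j)!.
Computing: 362880 − 362880 + 181440 − 60480 + 15120 − 3024 + 504 − 72 + 9 − 1 = 133496.

133496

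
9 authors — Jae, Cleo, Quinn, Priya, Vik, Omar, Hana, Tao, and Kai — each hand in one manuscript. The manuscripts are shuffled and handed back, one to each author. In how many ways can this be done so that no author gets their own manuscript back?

This is the derangement count D_9: permutations of 9 items with no fixed point.
By inclusion–exclusion this is Σ_{j=0}^{9} (−1)^j C(9,j)·(9−j)!.
Computing: 362880 − 362880 + 181440 − 60480 + 15120 − 3024 + 504 − 72 + 9 − 1 = 133496.

133496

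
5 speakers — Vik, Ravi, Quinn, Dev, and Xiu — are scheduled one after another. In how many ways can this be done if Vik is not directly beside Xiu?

72

Of the 5! = 120 arrangements, those with Vik and Xiu adjacent number 2 × 4! = 48 (treat the pair as a block with 2 internal orders).
So 120 − 48 = 72 arrangements keep them apart.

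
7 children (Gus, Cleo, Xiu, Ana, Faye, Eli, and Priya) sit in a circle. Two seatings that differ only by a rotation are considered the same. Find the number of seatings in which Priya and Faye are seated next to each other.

Glue Priya and Faye into a block (2 internal orders). Seating 6 units around a circle gives (5)! arrangements.
So 2 × (5)! = 2 × 120 = 240.

240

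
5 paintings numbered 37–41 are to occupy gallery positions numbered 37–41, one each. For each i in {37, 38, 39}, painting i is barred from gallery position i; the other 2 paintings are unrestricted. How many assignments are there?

64

Let Aᵢ (for i ∈ {37, 38, 39}) be the placements that put painting i in its forbidden gallery position. Any j of these fix j positions, leaving (5−j)! ways to fill the rest, and there are C(3,j) ways to pick which j.
By inclusion–exclusion, the number of valid placements is Σ_{j=0}^{3} (−1)^j C(3,j)·(5−j)!.
Computing: 120 − 72 + 18 − 2 = 64.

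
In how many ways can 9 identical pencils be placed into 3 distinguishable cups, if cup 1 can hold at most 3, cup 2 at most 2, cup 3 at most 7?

9

Without the upper bounds there are C(11,2) = 55 ways to split 9 among 3 cups.
Subtract solutions that violate a single cap (substitute x_i' = x_i − (cap_i+1)): x_1 ≥ 4 gives C(7,2) = 21; x_2 ≥ 3 gives C(8,2) = 28; x_3 ≥ 8 gives C(3,2) = 3. Together 52.
Add back pairs where two caps are both exceeded: 6 + 0 + 0 = 6.
By inclusion–exclusion the count is 55 − 52 + 6 = 9.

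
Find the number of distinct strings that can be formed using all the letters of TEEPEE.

TEEPEE has 6 letters with E appearing 4 times.
The number of distinct arrangements is 6!/(4!) = 720/24 = 30.

30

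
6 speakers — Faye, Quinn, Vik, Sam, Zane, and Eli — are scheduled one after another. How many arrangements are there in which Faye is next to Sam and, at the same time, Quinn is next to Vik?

Treat {Faye,Sam} as one block (2 orders) and {Quinn,Vik} as another (2 orders).
That leaves 4 units to arrange: 2 × 2 × 4! = 4 × 24 = 96.

96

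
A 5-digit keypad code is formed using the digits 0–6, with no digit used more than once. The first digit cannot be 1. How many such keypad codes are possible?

2160

The first digit has 7−1 = 6 choices (anything except 1).
The remaining 4 digits are filled from the other 6 symbols without repetition: 6 × 5 × 4 × 3 = 360.
Total: 6 × 360 = 2160.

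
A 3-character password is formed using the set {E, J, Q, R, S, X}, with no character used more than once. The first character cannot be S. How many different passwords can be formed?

The first character has 6−1 = 5 choices (anything except S).
The remaining 2 characters are filled from the other 5 symbols without repetition: 5 × 4 = 20.
Total: 5 × 20 = 100.

100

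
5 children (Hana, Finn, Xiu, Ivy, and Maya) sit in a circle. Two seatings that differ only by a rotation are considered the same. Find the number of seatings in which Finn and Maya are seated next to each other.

Treat {Finn, Maya} as one unit (2 internal orders) and seat the resulting 4 units around the table: (3)! circular arrangements.
So 2 × (3)! = 2 × 6 = 12.

12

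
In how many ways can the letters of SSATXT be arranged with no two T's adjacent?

Total arrangements of SSATXT: 6!/(2!·2!) = 180.
If the two T's are adjacent, glue them into one block, leaving 5 items to arrange: (5)!/(2!) = 60 ways.
Hence 180 − 60 = 120.

120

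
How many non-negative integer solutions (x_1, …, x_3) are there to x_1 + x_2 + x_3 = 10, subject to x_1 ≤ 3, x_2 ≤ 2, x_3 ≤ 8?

Without the upper bounds there are C(12,2) = 66 ways to split 10 among 3 variables.
Subtract solutions that violate a single cap (substitute x_i' = x_i − (cap_i+1)): x_1 ≥ 4 gives C(8,2) = 28; x_2 ≥ 3 gives C(9,2) = 36; x_3 ≥ 9 gives C(3,2) = 3. Together 67.
Add back pairs where two caps are both exceeded: 10 + 0 + 0 = 10.
By inclusion–exclusion the count is 66 − 67 + 10 = 9.

9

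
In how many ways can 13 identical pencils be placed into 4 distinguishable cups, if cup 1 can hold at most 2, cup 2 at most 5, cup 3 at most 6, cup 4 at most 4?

31

By stars and bars, unrestricted non-negative solutions to x_1+…+x_4 = 13 number C(13+3,3) = 560.
Subtract solutions that violate a single cap (substitute x_i' = x_i − (cap_i+1)): x_1 ≥ 3 gives C(13,3) = 286; x_2 ≥ 6 gives C(10,3) = 120; x_3 ≥ 7 gives C(9,3) = 84; x_4 ≥ 5 gives C(11,3) = 165. Together 655.
Add back pairs where two caps are both exceeded: 35 + 20 + 56 + 1 + 10 + 4 = 126.
By inclusion–exclusion the count is 560 − 655 + 126 = 31.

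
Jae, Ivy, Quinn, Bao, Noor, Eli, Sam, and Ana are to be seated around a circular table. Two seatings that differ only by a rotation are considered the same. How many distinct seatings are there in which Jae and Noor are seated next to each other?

1440

Treat {Jae, Noor} as one unit (2 internal orders) and seat the resulting 7 units around the table: (6)! circular arrangements.
So 2 × (6)! = 2 × 720 = 1440.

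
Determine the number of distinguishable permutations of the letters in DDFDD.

5

The 5 letters of DDFDD have repeats: D appearing 4 times.
So there are 5! / (4!) = 5 distinguishable arrangements.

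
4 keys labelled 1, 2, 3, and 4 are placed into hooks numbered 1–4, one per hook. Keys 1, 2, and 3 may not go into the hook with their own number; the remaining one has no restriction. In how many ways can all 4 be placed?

11

Let Aᵢ (for i ∈ {1, 2, 3}) be the placements that put key i in its forbidden hook. Any j of these fix j positions, leaving (4−j)! ways to fill the rest, and there are C(3,j) ways to pick which j.
By inclusion–exclusion, the number of valid placements is Σ_{j=0}^{3} (−1)^j C(3,j)·(4−j)!.
Computing: 24 − 18 + 6 − 1 = 11.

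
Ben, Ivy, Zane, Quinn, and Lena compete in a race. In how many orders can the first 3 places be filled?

There are 5 choices for 1st place, 4 for 2nd, and 3 for 3rd.
That gives 5 × 4 × 3 = 60.

60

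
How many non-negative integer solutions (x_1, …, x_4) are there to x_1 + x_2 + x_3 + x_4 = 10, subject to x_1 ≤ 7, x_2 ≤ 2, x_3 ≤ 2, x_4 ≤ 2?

17

Without the upper bounds there are C(13,3) = 286 ways to split 10 among 4 variables.
Subtract solutions that violate a single cap (substitute x_i' = x_i − (cap_i+1)): x_1 ≥ 8 gives C(5,3) = 10; x_2 ≥ 3 gives C(10,3) = 120; x_3 ≥ 3 gives C(10,3) = 120; x_4 ≥ 3 gives C(10,3) = 120. Together 370.
Add back pairs where two caps are both exceeded: 0 + 0 + 0 + 35 + 35 + 35 = 105.
Subtract triples: 0 + 0 + 0 + 4 = 4.
By inclusion–exclusion the count is 286 − 370 + 105 − 4 = 17.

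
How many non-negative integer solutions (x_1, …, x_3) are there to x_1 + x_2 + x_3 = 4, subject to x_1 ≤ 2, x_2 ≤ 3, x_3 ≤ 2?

By stars and bars, unrestricted non-negative solutions to x_1+…+x_3 = 4 number C(4+2,2) = 15.
Subtract solutions that violate a single cap (substitute x_i' = x_i − (cap_i+1)): x_1 ≥ 3 gives C(3,2) = 3; x_2 ≥ 4 gives C(2,2) = 1; x_3 ≥ 3 gives C(3,2) = 3. Together 7.
No two caps can be exceeded simultaneously, so the pair terms are all 0.
By inclusion–exclusion the count is 15 − 7 + 0 = 8.

8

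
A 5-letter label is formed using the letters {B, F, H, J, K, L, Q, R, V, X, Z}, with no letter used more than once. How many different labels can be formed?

Choose and order 5 of the 11 symbols: the first letter has 11 options, the next 10, and so on down to 7.
11 × 10 × 9 × 8 × 7 = 55440.

55440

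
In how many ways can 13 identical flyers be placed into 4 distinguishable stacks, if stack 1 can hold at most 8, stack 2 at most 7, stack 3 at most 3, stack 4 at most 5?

154

Without the upper bounds there are C(16,3) = 560 ways to split 13 among 4 stacks.
Subtract solutions that violate a single cap (substitute x_i' = x_i − (cap_i+1)): x_1 ≥ 9 gives C(7,3) = 35; x_2 ≥ 8 gives C(8,3) = 56; x_3 ≥ 4 gives C(12,3) = 220; x_4 ≥ 6 gives C(10,3) = 120. Together 431.
Add back pairs where two caps are both exceeded: 0 + 1 + 0 + 4 + 0 + 20 = 25.
By inclusion–exclusion the count is 560 − 431 + 25 = 154.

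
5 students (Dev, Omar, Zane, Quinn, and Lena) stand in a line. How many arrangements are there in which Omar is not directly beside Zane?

Of the 5! = 120 arrangements, those with Omar and Zane adjacent number 2 × 4! = 48 (treat the pair as a block with 2 internal orders).
Complementary counting: 120 − 48 = 72.

72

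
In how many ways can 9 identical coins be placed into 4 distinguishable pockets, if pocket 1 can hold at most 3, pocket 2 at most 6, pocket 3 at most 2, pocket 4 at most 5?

61

By stars and bars, unrestricted non-negative solutions to x_1+…+x_4 = 9 number C(9+3,3) = 220.
Subtract solutions that violate a single cap (substitute x_i' = x_i − (cap_i+1)): x_1 ≥ 4 gives C(8,3) = 56; x_2 ≥ 7 gives C(5,3) = 10; x_3 ≥ 3 gives C(9,3) = 84; x_4 ≥ 6 gives C(6,3) = 20. Together 170.
Add back pairs where two caps are both exceeded: 0 + 10 + 0 + 0 + 0 + 1 = 11.
By inclusion–exclusion the count is 220 − 170 + 11 = 61.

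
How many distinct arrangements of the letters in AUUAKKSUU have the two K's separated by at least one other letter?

Total arrangements of AUUAKKSUU: 9!/(4!·2!·2!) = 3780.
If the two K's are adjacent, glue them into one block, leaving 8 items to arrange: (8)!/(4!·2!) = 840 ways.
Subtracting, 3780 − 840 = 2940 arrangements keep the K's apart.

2940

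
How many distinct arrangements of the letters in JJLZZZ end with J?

20

Fix J in the last position and arrange the remaining 5 letters.
Those 5 letters have Z appearing 3 times, giving (5)!/(3!) = 20.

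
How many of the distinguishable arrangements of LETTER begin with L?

30

Fix L in the first position and arrange the remaining 5 letters.
Those 5 letters have E appearing twice and T appearing twice, giving (5)!/(2!·2!) = 30.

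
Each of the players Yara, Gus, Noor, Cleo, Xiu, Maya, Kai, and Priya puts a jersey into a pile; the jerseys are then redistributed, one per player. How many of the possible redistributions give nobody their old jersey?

This is the derangement count D_8: permutations of 8 items with no fixed point.
By inclusion–exclusion this is Σ_{j=0}^{8} (−1)^j C(8,j)·(8−j)!.
Computing: 40320 − 40320 + 20160 − 6720 + 1680 − 336 + 56 − 8 + 1 = 14833.

14833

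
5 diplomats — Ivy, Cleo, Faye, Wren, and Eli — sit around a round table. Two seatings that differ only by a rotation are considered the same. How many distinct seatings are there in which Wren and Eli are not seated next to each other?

12

Without the restriction there are (4)! = 24 seatings.
Those with Wren next to Eli: fuse the pair into one unit and seat 4 units around a circle — 2·(3)! = 12.
Subtracting, 24 − 12 = 12.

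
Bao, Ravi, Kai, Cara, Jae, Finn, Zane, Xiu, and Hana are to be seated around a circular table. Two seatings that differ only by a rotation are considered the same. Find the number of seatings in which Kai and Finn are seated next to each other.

Treat {Kai, Finn} as one unit (2 internal orders) and seat the resulting 8 units around the table: (7)! circular arrangements.
So 2 × (7)! = 2 × 5040 = 10080.

10080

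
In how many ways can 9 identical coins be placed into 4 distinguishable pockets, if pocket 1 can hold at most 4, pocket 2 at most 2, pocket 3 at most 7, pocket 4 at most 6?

By stars and bars, unrestricted non-negative solutions to x_1+…+x_4 = 9 number C(9+3,3) = 220.
Subtract solutions that violate a single cap (substitute x_i' = x_i − (cap_i+1)): x_1 ≥ 5 gives C(7,3) = 35; x_2 ≥ 3 gives C(9,3) = 84; x_3 ≥ 8 gives C(4,3) = 4; x_4 ≥ 7 gives C(5,3) = 10. Together 133.
Add back pairs where two caps are both exceeded: 4 + 0 + 0 + 0 + 0 + 0 = 4.
By inclusion–exclusion the count is 220 − 133 + 4 = 91.

91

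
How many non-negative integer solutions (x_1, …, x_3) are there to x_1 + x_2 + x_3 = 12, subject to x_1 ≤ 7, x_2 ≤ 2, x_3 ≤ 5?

Without the upper bounds there are C(14,2) = 91 ways to split 12 among 3 variables.
Subtract solutions that violate a single cap (substitute x_i' = x_i − (cap_i+1)): x_1 ≥ 8 gives C(6,2) = 15; x_2 ≥ 3 gives C(11,2) = 55; x_3 ≥ 6 gives C(8,2) = 28. Together 98.
Add back pairs where two caps are both exceeded: 3 + 0 + 10 = 13.
By inclusion–exclusion the count is 91 − 98 + 13 = 6.

6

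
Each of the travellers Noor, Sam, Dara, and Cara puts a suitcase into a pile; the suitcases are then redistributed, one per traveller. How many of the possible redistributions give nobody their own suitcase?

Count assignments avoiding every fixed point. For any j of the 4 travellers fixed to their own suitcase, the other 4−j can be arranged in (4−j)! ways.
By inclusion–exclusion this is Σ_{j=0}^{4} (−1)^j C(4,j)·(4−j)!.
Computing: 24 − 24 + 12 − 4 + 1 = 9.

9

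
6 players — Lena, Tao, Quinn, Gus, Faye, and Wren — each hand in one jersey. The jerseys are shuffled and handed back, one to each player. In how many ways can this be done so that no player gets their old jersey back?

265

Let Aᵢ be the assignments in which player i gets their old jersey. We want the size of the complement of A₁∪…∪A_6.
By inclusion–exclusion this is Σ_{j=0}^{6} (−1)^j C(6,j)·(6−j)!.
Computing: 720 − 720 + 360 − 120 + 30 − 6 + 1 = 265.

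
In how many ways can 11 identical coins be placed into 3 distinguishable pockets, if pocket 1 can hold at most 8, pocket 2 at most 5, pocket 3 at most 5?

30

By stars and bars, unrestricted non-negative solutions to x_1+…+x_3 = 11 number C(11+2,2) = 78.
Subtract solutions that violate a single cap (substitute x_i' = x_i − (cap_i+1)): x_1 ≥ 9 gives C(4,2) = 6; x_2 ≥ 6 gives C(7,2) = 21; x_3 ≥ 6 gives C(7,2) = 21. Together 48.
No two caps can be exceeded simultaneously, so the pair terms are all 0.
By inclusion–exclusion the count is 78 − 48 + 0 = 30.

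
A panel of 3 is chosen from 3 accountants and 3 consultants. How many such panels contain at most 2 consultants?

Split by how many consultants are chosen (0 through 2).
Sum: C(3,0)·C(3,3) + C(3,1)·C(3,2) + C(3,2)·C(3,1) = 1 + 9 + 9 = 19.

19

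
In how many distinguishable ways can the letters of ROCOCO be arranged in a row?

Letter multiplicities in ROCOCO: C×2, O×3, R×1.
Dividing 6! = 720 by 3!·2! = 12 for the repeated letters gives 60.

60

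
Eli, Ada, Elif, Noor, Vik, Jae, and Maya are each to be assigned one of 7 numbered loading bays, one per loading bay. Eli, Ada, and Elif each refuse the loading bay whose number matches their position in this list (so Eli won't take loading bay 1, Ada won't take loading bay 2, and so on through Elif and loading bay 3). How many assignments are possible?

3216

Let Aᵢ (for i ∈ {1, 2, 3}) be the placements that put person i in their forbidden loading bay. Any j of these fix j positions, leaving (7−j)! ways to fill the rest, and there are C(3,j) ways to pick which j.
By inclusion–exclusion, the number of valid placements is Σ_{j=0}^{3} (−1)^j C(3,j)·(7−j)!.
Computing: 5040 − 2160 + 360 − 24 = 3216.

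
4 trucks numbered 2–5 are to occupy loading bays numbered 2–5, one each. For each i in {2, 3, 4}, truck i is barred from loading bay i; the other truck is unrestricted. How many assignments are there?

Let Aᵢ (for i ∈ {2, 3, 4}) be the placements that put truck i in its forbidden loading bay. Any j of these fix j positions, leaving (4−j)! ways to fill the rest, and there are C(3,j) ways to pick which j.
By inclusion–exclusion, the number of valid placements is Σ_{j=0}^{3} (−1)^j C(3,j)·(4−j)!.
Computing: 24 − 18 + 6 − 1 = 11.

11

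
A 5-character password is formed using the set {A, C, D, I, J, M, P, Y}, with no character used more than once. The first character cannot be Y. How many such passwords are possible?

The first character has 8−1 = 7 choices (anything except Y).
The remaining 4 characters are filled from the other 7 symbols without repetition: 7 × 6 × 5 × 4 = 840.
Total: 7 × 840 = 5880.

5880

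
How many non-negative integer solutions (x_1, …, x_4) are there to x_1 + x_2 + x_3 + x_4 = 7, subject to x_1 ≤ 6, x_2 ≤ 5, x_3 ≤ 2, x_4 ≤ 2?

49

Without the upper bounds there are C(10,3) = 120 ways to split 7 among 4 variables.
Subtract solutions that violate a single cap (substitute x_i' = x_i − (cap_i+1)): x_1 ≥ 7 gives C(3,3) = 1; x_2 ≥ 6 gives C(4,3) = 4; x_3 ≥ 3 gives C(7,3) = 35; x_4 ≥ 3 gives C(7,3) = 35. Together 75.
Add back pairs where two caps are both exceeded: 0 + 0 + 0 + 0 + 0 + 4 = 4.
By inclusion–exclusion the count is 120 − 75 + 4 = 49.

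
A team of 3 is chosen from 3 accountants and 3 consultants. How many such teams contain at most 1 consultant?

Split by how many consultants are chosen (0 through 1).
Sum: C(3,0)·C(3,3) + C(3,1)·C(3,2) = 1 + 9 = 10.

10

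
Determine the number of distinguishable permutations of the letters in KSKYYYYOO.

3780

The 9 letters of KSKYYYYOO have repeats: K appearing twice, O appearing twice, and Y appearing 4 times.
The number of distinct arrangements is 9!/(4!·2!·2!) = 362880/96 = 3780.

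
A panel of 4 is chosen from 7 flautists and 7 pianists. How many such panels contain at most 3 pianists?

Split by how many pianists are chosen (0 through 3).
Sum: C(7,0)·C(7,4) + C(7,1)·C(7,3) + C(7,2)·C(7,2) + C(7,3)·C(7,1) = 35 + 245 + 441 + 245 = 966.

966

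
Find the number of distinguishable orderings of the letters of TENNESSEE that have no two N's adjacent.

There are 9!/(4!·2!·2!) = 3780 arrangements of TENNESSEE in total.
Arrangements with the N's together: treat NN as one letter, giving (8)!/(4!·2!) = 840.
Subtracting, 3780 − 840 = 2940 arrangements keep the N's apart.

2940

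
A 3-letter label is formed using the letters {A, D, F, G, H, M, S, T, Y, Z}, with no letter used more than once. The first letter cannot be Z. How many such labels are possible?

648

The first letter has 10−1 = 9 choices (anything except Z).
The remaining 2 letters are filled from the other 9 symbols without repetition: 9 × 8 = 72.
Total: 9 × 72 = 648.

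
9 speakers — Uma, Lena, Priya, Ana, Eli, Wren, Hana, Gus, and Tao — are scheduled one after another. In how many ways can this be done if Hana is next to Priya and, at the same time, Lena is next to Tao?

20160

Treat {Hana,Priya} as one block (2 orders) and {Lena,Tao} as another (2 orders).
That leaves 7 units to arrange: 2 × 2 × 7! = 4 × 5040 = 20160.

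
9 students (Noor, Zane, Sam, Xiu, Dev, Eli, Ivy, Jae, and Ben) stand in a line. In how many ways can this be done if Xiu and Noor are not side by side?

282240

Of the 9! = 362880 arrangements, those with Xiu and Noor adjacent number 2 × 8! = 80640 (treat the pair as a block with 2 internal orders).
So 362880 − 80640 = 282240 arrangements keep them apart.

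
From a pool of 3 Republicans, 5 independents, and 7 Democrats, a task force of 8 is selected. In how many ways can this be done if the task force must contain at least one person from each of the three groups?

5894

With no constraint there are C(15,8) = 6435 possible selections.
Subtract selections that omit an entire group: no Republicans → C(12,8) = 495; no independents → C(10,8) = 45; no Democrats → C(8,8) = 1.
Add back selections omitting two groups (i.e. drawn from a single group): C(3,8) + C(5,8) + C(7,8) = 0.
By inclusion–exclusion: 6435 − 541 + 0 = 5894.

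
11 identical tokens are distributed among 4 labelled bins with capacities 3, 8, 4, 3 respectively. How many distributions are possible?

By stars and bars, unrestricted non-negative solutions to x_1+…+x_4 = 11 number C(11+3,3) = 364.
Subtract solutions that violate a single cap (substitute x_i' = x_i − (cap_i+1)): x_1 ≥ 4 gives C(10,3) = 120; x_2 ≥ 9 gives C(5,3) = 10; x_3 ≥ 5 gives C(9,3) = 84; x_4 ≥ 4 gives C(10,3) = 120. Together 334.
Add back pairs where two caps are both exceeded: 0 + 10 + 20 + 0 + 0 + 10 = 40.
By inclusion–exclusion the count is 364 − 334 + 40 = 70.

70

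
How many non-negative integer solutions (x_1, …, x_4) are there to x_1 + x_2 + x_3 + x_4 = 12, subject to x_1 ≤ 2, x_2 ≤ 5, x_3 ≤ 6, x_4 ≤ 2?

18

Without the upper bounds there are C(15,3) = 455 ways to split 12 among 4 variables.
Subtract solutions that violate a single cap (substitute x_i' = x_i − (cap_i+1)): x_1 ≥ 3 gives C(12,3) = 220; x_2 ≥ 6 gives C(9,3) = 84; x_3 ≥ 7 gives C(8,3) = 56; x_4 ≥ 3 gives C(12,3) = 220. Together 580.
Add back pairs where two caps are both exceeded: 20 + 10 + 84 + 0 + 20 + 10 = 144.
Subtract triples: 0 + 1 + 0 + 0 = 1.
By inclusion–exclusion the count is 455 − 580 + 144 − 1 = 18.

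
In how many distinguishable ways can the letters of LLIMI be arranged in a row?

LLIMI has 5 letters with I appearing twice and L appearing twice.
Dividing 5! = 120 by 2!·2! = 4 for the repeated letters gives 30.

30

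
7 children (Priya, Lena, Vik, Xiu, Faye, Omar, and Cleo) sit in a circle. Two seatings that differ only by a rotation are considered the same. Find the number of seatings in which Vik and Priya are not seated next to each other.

All circular seatings of 7 people number (6)! = 720.
Those with Vik next to Priya: fuse the pair into one unit and seat 6 units around a circle — 2·(5)! = 240.
Subtracting, 720 − 240 = 480.

480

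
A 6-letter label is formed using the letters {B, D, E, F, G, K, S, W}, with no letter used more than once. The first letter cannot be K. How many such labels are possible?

The first letter has 8−1 = 7 choices (anything except K).
The remaining 5 letters are filled from the other 7 symbols without repetition: 7 × 6 × 5 × 4 × 3 = 2520.
Total: 7 × 2520 = 17640.

17640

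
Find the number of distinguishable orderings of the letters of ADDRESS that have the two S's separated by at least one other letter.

Total arrangements of ADDRESS: 7!/(2!·2!) = 1260.
Arrangements with the S's together: treat SS as one letter, giving (6)!/(2!) = 360.
Hence 1260 − 360 = 900.

900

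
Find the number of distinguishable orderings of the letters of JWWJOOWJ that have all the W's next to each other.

60

Treat the 3 copies of W as a single block. The multiset to arrange is then {WWW, J, J, J, O, O}, 6 items in all.
That gives (6)!/(3!·2!) = 60 arrangements.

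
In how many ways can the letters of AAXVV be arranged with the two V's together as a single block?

12

Treat the 2 copies of V as a single block. The multiset to arrange is then {VV, A, A, X}, 4 items in all.
That gives (4)!/(2!) = 12 arrangements.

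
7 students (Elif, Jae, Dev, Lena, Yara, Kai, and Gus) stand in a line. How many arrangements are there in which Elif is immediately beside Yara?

1440

Treat {Elif, Yara} as a single unit. There are 6 units to order, and the pair itself can be ordered 2 ways.
So the count is 2·(6)! = 1440.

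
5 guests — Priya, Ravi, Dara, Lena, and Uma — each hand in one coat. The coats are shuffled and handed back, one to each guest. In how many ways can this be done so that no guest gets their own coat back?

44

Count assignments avoiding every fixed point. For any j of the 5 guests fixed to their own coat, the other 5−j can be arranged in (5−j)! ways.
By inclusion–exclusion this is Σ_{j=0}^{5} (−1)^j C(5,j)·(5−j)!.
Computing: 120 − 120 + 60 − 20 + 5 − 1 = 44.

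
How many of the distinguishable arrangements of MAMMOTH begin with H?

120

With the first slot taken by H, it remains to arrange the other 6 letters (MAMMOT).
Those 6 letters have M appearing 3 times, giving (6)!/(3!) = 120.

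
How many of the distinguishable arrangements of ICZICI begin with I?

30

With the first slot taken by I, it remains to arrange the other 5 letters (CZICI).
Those 5 letters have C appearing twice and I appearing twice, giving (5)!/(2!·2!) = 30.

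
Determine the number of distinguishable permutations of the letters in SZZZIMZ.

210

Letter multiplicities in SZZZIMZ: I×1, M×1, S×1, Z×4.
So there are 7! / (4!) = 210 distinguishable arrangements.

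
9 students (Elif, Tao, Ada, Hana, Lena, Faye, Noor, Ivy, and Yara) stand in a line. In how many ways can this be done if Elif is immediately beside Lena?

80640

Glue Elif and Lena into one block (2 internal orders), leaving 8 units to arrange in a row.
That gives 2 × 8! = 2 × 40320 = 80640.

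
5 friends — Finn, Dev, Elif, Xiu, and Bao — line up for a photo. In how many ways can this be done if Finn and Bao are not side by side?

Of the 5! = 120 arrangements, those with Finn and Bao adjacent number 2 × 4! = 48 (treat the pair as a block with 2 internal orders).
So 120 − 48 = 72 arrangements keep them apart.

72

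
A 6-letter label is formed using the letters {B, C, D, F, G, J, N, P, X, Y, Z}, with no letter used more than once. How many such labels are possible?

Choose and order 6 of the 11 symbols: the first letter has 11 options, the next 10, and so on down to 6.
That product is 11 × 10 × 9 × 8 × 7 × 6 = 332640.

332640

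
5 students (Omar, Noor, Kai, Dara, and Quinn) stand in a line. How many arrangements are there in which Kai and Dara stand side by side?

Glue Kai and Dara into one block (2 internal orders), leaving 4 units to arrange in a row.
So the count is 2·(4)! = 48.

48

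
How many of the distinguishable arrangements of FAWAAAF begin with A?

60

Fix A in the first position and arrange the remaining 6 letters.
Those 6 letters have A appearing 3 times and F appearing twice, giving (6)!/(3!·2!) = 60.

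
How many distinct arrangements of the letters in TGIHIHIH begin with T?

With the first slot taken by T, it remains to arrange the other 7 letters (GIHIHIH).
Those 7 letters have H appearing 3 times and I appearing 3 times, giving (7)!/(3!·3!) = 140.

140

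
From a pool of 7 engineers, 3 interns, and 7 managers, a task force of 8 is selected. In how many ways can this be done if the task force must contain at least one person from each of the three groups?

21217

Total 8-person selections from all 17: C(17,8) = 24310.
Selections missing a whole group: no engineers → C(10,8) = 45; no interns → C(14,8) = 3003; no managers → C(10,8) = 45.
Add back selections omitting two groups (i.e. drawn from a single group): C(7,8) + C(3,8) + C(7,8) = 0.
By inclusion–exclusion: 24310 − 3093 + 0 = 21217.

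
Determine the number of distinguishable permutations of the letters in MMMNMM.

6

MMMNMM has 6 letters with M appearing 5 times.
The number of distinct arrangements is 6!/(5!) = 720/120 = 6.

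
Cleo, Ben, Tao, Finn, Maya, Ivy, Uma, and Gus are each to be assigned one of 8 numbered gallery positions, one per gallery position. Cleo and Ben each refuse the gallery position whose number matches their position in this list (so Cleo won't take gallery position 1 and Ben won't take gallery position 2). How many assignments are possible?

30960

Let Aᵢ (for i ∈ {1, 2}) be the placements that put person i in their forbidden gallery position. Any j of these fix j positions, leaving (8−j)! ways to fill the rest, and there are C(2,j) ways to pick which j.
By inclusion–exclusion, the number of valid placements is Σ_{j=0}^{2} (−1)^j C(2,j)·(8−j)!.
Computing: 40320 − 10080 + 720 = 30960.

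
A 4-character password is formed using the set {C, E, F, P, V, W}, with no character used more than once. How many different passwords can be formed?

Choose and order 4 of the 6 symbols: the first character has 6 options, the next 5, then 4, 3.
6 × 5 × 4 × 3 = 360.

360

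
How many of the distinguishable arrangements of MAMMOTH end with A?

120

Fix A in the last position and arrange the remaining 6 letters.
Those 6 letters have M appearing 3 times, giving (6)!/(3!) = 120.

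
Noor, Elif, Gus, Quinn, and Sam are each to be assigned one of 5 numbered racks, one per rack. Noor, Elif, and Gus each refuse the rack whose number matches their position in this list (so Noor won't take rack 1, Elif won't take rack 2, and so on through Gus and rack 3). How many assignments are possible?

Let Aᵢ (for i ∈ {1, 2, 3}) be the placements that put person i in their forbidden rack. Any j of these fix j positions, leaving (5−j)! ways to fill the rest, and there are C(3,j) ways to pick which j.
By inclusion–exclusion, the number of valid placements is Σ_{j=0}^{3} (−1)^j C(3,j)·(5−j)!.
Computing: 120 − 72 + 18 − 2 = 64.

64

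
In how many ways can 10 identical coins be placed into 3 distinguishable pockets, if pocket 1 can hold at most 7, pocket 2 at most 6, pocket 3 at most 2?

Ignoring the caps, the number of non-negative solutions to x_1+…+x_3 = 10 is C(12,2) = 66.
Subtract solutions that violate a single cap (substitute x_i' = x_i − (cap_i+1)): x_1 ≥ 8 gives C(4,2) = 6; x_2 ≥ 7 gives C(5,2) = 10; x_3 ≥ 3 gives C(9,2) = 36. Together 52.
Add back pairs where two caps are both exceeded: 0 + 0 + 1 = 1.
By inclusion–exclusion the count is 66 − 52 + 1 = 15.

15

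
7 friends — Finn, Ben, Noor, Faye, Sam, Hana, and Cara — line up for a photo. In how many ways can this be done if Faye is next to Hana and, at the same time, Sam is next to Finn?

480

Treat {Faye,Hana} as one block (2 orders) and {Sam,Finn} as another (2 orders).
That leaves 5 units to arrange: 2 × 2 × 5! = 4 × 120 = 480.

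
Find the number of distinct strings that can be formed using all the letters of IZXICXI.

420

The 7 letters of IZXICXI have repeats: I appearing 3 times and X appearing twice.
So there are 7! / (3!·2!) = 420 distinguishable arrangements.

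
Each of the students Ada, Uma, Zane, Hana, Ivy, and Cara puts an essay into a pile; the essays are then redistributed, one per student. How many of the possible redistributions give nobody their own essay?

Count assignments avoiding every fixed point. For any j of the 6 students fixed to their own essay, the other 6−j can be arranged in (6−j)! ways.
By inclusion–exclusion this is Σ_{j=0}^{6} (−1)^j C(6,j)·(6−j)!.
Computing: 720 − 720 + 360 − 120 + 30 − 6 + 1 = 265.

265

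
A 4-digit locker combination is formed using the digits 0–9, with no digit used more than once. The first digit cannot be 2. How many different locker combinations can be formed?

4536

The first digit has 10−1 = 9 choices (anything except 2).
The remaining 3 digits are filled from the other 9 symbols without repetition: 9 × 8 × 7 = 504.
Total: 9 × 504 = 4536.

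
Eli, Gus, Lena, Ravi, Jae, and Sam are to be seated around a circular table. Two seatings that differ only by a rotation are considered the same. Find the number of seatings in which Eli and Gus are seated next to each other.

Treat {Eli, Gus} as one unit (2 internal orders) and seat the resulting 5 units around the table: (4)! circular arrangements.
So 2 × (4)! = 2 × 24 = 48.

48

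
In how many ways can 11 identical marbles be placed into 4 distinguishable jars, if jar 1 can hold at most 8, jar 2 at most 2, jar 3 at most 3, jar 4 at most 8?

Ignoring the caps, the number of non-negative solutions to x_1+…+x_4 = 11 is C(14,3) = 364.
Subtract solutions that violate a single cap (substitute x_i' = x_i − (cap_i+1)): x_1 ≥ 9 gives C(5,3) = 10; x_2 ≥ 3 gives C(11,3) = 165; x_3 ≥ 4 gives C(10,3) = 120; x_4 ≥ 9 gives C(5,3) = 10. Together 305.
Add back pairs where two caps are both exceeded: 0 + 0 + 0 + 35 + 0 + 0 = 35.
By inclusion–exclusion the count is 364 − 305 + 35 = 94.

94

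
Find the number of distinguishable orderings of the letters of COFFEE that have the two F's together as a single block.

60

Treat the 2 copies of F as a single block. The multiset to arrange is then {FF, C, E, E, O}, 5 items in all.
That gives (5)!/(2!) = 60 arrangements.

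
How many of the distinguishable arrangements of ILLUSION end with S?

With the last slot taken by S, it remains to arrange the other 7 letters (ILLUION).
Those 7 letters have I appearing twice and L appearing twice, giving (7)!/(2!·2!) = 1260.

1260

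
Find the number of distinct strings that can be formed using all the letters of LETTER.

The 6 letters of LETTER have repeats: E appearing twice and T appearing twice.
Dividing 6! = 720 by 2!·2! = 4 for the repeated letters gives 180.

180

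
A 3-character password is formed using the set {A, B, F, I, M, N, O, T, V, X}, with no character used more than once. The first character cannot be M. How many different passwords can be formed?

The first character has 10−1 = 9 choices (anything except M).
The remaining 2 characters are filled from the other 9 symbols without repetition: 9 × 8 = 72.
Total: 9 × 72 = 648.

648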